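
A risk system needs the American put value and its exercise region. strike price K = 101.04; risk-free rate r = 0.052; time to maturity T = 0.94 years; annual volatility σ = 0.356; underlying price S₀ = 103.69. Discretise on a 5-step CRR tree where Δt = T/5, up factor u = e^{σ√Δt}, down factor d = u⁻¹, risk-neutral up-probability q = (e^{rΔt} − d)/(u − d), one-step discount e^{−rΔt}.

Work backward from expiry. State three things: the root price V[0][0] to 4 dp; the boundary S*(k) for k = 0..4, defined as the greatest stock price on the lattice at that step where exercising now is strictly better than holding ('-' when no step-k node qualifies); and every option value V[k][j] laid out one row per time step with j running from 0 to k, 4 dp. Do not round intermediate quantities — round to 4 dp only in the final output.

price = 11.3381
boundary = - - - 65.2569 76.1488
tree:
11.3381
17.3332 5.4030
25.5184 9.2669 1.5400
35.7831 15.4783 3.0683 0.0000
45.1171 24.8912 6.1136 0.0000 0.0000
53.1160 35.7831 12.1813 0.0000 0.0000 0.0000

Δt=0.18800  u=1.16691  d=0.85697  q=0.49318  discount=0.99027
step 5 (expiry): payoffs max(K−S,0) = 53.1160 35.7831 12.1813 0.0000 0.0000 0.0000
step 4: (k=4,j=0): S=55.9229, (K−S)⁺=45.1171, hold=44.1341 ⇒ V=45.1171 exercise | (k=4,j=1): S=76.1488, (K−S)⁺=24.8912, hold=23.9082 ⇒ V=24.8912 exercise | (k=4,j=2): S=103.6900, (K−S)⁺=0.0000, hold=6.1136 ⇒ V=6.1136 continue | (k=4,j=3): S=141.1921, (K−S)⁺=0.0000, hold=0.0000 ⇒ V=0.0000 continue | (k=4,j=4): S=192.2578, (K−S)⁺=0.0000, hold=0.0000 ⇒ V=0.0000 continue  boundary S*=76.1488
step 3: (k=3,j=0): S=65.2569, (K−S)⁺=35.7831, hold=34.8001 ⇒ V=35.7831 exercise | (k=3,j=1): S=88.8587, (K−S)⁺=12.1813, hold=15.4783 ⇒ V=15.4783 continue | (k=3,j=2): S=120.9967, (K−S)⁺=0.0000, hold=3.0683 ⇒ V=3.0683 continue | (k=3,j=3): S=164.7583, (K−S)⁺=0.0000, hold=0.0000 ⇒ V=0.0000 continue  boundary S*=65.2569
step 2: (k=2,j=0): S=76.1488, (K−S)⁺=24.8912, hold=25.5184 ⇒ V=25.5184 continue | (k=2,j=1): S=103.6900, (K−S)⁺=0.0000, hold=9.2669 ⇒ V=9.2669 continue | (k=2,j=2): S=141.1921, (K−S)⁺=0.0000, hold=1.5400 ⇒ V=1.5400 continue  boundary S*=-
step 1: (k=1,j=0): S=88.8587, (K−S)⁺=12.1813, hold=17.3332 ⇒ V=17.3332 continue | (k=1,j=1): S=120.9967, (K−S)⁺=0.0000, hold=5.4030 ⇒ V=5.4030 continue  boundary S*=-
step 0: (k=0,j=0): S=103.6900, (K−S)⁺=0.0000, hold=11.3381 ⇒ V=11.3381 continue  boundary S*=-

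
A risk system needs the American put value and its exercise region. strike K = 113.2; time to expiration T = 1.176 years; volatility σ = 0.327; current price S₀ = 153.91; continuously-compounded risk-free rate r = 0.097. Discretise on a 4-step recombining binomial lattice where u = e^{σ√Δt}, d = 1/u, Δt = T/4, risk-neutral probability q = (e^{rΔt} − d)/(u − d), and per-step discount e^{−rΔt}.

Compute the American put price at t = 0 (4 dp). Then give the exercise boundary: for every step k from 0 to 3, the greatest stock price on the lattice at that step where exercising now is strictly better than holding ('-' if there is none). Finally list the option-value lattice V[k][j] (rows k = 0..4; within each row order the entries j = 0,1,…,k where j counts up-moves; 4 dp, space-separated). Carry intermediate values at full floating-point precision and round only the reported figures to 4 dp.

price = 2.8243
boundary = - - - 90.4188
tree:
2.8243
5.7217 0.4777
11.4831 1.0614 0.0000
22.7812 2.3584 0.0000 0.0000
37.4721 5.2403 0.0000 0.0000 0.0000

Δt=0.29400, u=1.19400, d=0.83752, q=0.53694, disc=e^(-rΔt)=0.97188
k=4 terminal: V=max(K-S,0) → 37.4721 5.2403 0.0000 0.0000 0.0000
k=3: j=0 S=90.4188 intr=22.7812 cont=19.5985 V=22.7812[EX]; j=1 S=128.9033 intr=0.0000 cont=2.3584 V=2.3584[hold]; j=2 S=183.7678 intr=0.0000 cont=0.0000 V=0.0000[hold]; j=3 S=261.9840 intr=0.0000 cont=0.0000 V=0.0000[hold]  S*(3)=90.4188
k=2: j=0 S=107.9597 intr=5.2403 cont=11.4831 V=11.4831[hold]; j=1 S=153.9100 intr=0.0000 cont=1.0614 V=1.0614[hold]; j=2 S=219.4180 intr=0.0000 cont=0.0000 V=0.0000[hold]  S*(2)=-
k=1: j=0 S=128.9033 intr=0.0000 cont=5.7217 V=5.7217[hold]; j=1 S=183.7678 intr=0.0000 cont=0.4777 V=0.4777[hold]  S*(1)=-
k=0: j=0 S=153.9100 intr=0.0000 cont=2.8243 V=2.8243[hold]  S*(0)=-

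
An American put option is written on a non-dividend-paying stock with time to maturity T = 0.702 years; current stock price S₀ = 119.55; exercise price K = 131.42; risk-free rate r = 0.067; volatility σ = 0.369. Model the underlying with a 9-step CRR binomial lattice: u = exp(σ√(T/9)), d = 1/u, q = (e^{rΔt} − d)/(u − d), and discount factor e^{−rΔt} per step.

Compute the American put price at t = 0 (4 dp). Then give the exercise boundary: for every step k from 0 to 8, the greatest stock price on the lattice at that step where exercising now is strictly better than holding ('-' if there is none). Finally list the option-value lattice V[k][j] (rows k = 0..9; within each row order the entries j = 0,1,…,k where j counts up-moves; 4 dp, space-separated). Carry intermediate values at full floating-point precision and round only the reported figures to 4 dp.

Δt=0.07800  u=1.10855  d=0.90208  q=0.49964  discount=0.99479
step 9 (expiry): payoffs max(K−S,0) = 84.1333 73.3098 60.0088 43.6635 23.5768 0.0000 0.0000 0.0000 0.0000 0.0000
step 8: (k=8,j=0): S=52.4199, (K−S)⁺=79.0001, hold=78.3151 ⇒ V=79.0001 exercise | (k=8,j=1): S=64.4183, (K−S)⁺=67.0017, hold=66.3167 ⇒ V=67.0017 exercise | (k=8,j=2): S=79.1631, (K−S)⁺=52.2569, hold=51.5719 ⇒ V=52.2569 exercise | (k=8,j=3): S=97.2828, (K−S)⁺=34.1372, hold=33.4522 ⇒ V=34.1372 exercise | (k=8,j=4): S=119.5500, (K−S)⁺=11.8700, hold=11.7355 ⇒ V=11.8700 exercise | (k=8,j=5): S=146.9139, (K−S)⁺=0.0000, hold=0.0000 ⇒ V=0.0000 continue | (k=8,j=6): S=180.5412, (K−S)⁺=0.0000, hold=0.0000 ⇒ V=0.0000 continue | (k=8,j=7): S=221.8655, (K−S)⁺=0.0000, hold=0.0000 ⇒ V=0.0000 continue | (k=8,j=8): S=272.6485, (K−S)⁺=0.0000, hold=0.0000 ⇒ V=0.0000 continue  boundary S*=119.5500
step 7: (k=7,j=0): S=58.1102, (K−S)⁺=73.3098, hold=72.6247 ⇒ V=73.3098 exercise | (k=7,j=1): S=71.4112, (K−S)⁺=60.0088, hold=59.3238 ⇒ V=60.0088 exercise | (k=7,j=2): S=87.7565, (K−S)⁺=43.6635, hold=42.9784 ⇒ V=43.6635 exercise | (k=7,j=3): S=107.8432, (K−S)⁺=23.5768, hold=22.8918 ⇒ V=23.5768 exercise | (k=7,j=4): S=132.5276, (K−S)⁺=0.0000, hold=5.9084 ⇒ V=5.9084 continue | (k=7,j=5): S=162.8620, (K−S)⁺=0.0000, hold=0.0000 ⇒ V=0.0000 continue | (k=7,j=6): S=200.1396, (K−S)⁺=0.0000, hold=0.0000 ⇒ V=0.0000 continue | (k=7,j=7): S=245.9498, (K−S)⁺=0.0000, hold=0.0000 ⇒ V=0.0000 continue  boundary S*=107.8432
step 6: (k=6,j=0): S=64.4183, (K−S)⁺=67.0017, hold=66.3167 ⇒ V=67.0017 exercise | (k=6,j=1): S=79.1631, (K−S)⁺=52.2569, hold=51.5719 ⇒ V=52.2569 exercise | (k=6,j=2): S=97.2828, (K−S)⁺=34.1372, hold=33.4522 ⇒ V=34.1372 exercise | (k=6,j=3): S=119.5500, (K−S)⁺=11.8700, hold=14.6721 ⇒ V=14.6721 continue | (k=6,j=4): S=146.9139, (K−S)⁺=0.0000, hold=2.9409 ⇒ V=2.9409 continue | (k=6,j=5): S=180.5412, (K−S)⁺=0.0000, hold=0.0000 ⇒ V=0.0000 continue | (k=6,j=6): S=221.8655, (K−S)⁺=0.0000, hold=0.0000 ⇒ V=0.0000 continue  boundary S*=97.2828
step 5: (k=5,j=0): S=71.4112, (K−S)⁺=60.0088, hold=59.3238 ⇒ V=60.0088 exercise | (k=5,j=1): S=87.7565, (K−S)⁺=43.6635, hold=42.9784 ⇒ V=43.6635 exercise | (k=5,j=2): S=107.8432, (K−S)⁺=23.5768, hold=24.2845 ⇒ V=24.2845 continue | (k=5,j=3): S=132.5276, (K−S)⁺=0.0000, hold=8.7649 ⇒ V=8.7649 continue | (k=5,j=4): S=162.8620, (K−S)⁺=0.0000, hold=1.4639 ⇒ V=1.4639 continue | (k=5,j=5): S=200.1396, (K−S)⁺=0.0000, hold=0.0000 ⇒ V=0.0000 continue  boundary S*=87.7565
step 4: (k=4,j=0): S=79.1631, (K−S)⁺=52.2569, hold=51.5719 ⇒ V=52.2569 exercise | (k=4,j=1): S=97.2828, (K−S)⁺=34.1372, hold=33.8039 ⇒ V=34.1372 exercise | (k=4,j=2): S=119.5500, (K−S)⁺=11.8700, hold=16.4442 ⇒ V=16.4442 continue | (k=4,j=3): S=146.9139, (K−S)⁺=0.0000, hold=5.0904 ⇒ V=5.0904 continue | (k=4,j=4): S=180.5412, (K−S)⁺=0.0000, hold=0.7286 ⇒ V=0.7286 continue  boundary S*=97.2828
step 3: (k=3,j=0): S=87.7565, (K−S)⁺=43.6635, hold=42.9784 ⇒ V=43.6635 exercise | (k=3,j=1): S=107.8432, (K−S)⁺=23.5768, hold=25.1653 ⇒ V=25.1653 continue | (k=3,j=2): S=132.5276, (K−S)⁺=0.0000, hold=10.7153 ⇒ V=10.7153 continue | (k=3,j=3): S=162.8620, (K−S)⁺=0.0000, hold=2.8959 ⇒ V=2.8959 continue  boundary S*=87.7565
step 2: (k=2,j=0): S=97.2828, (K−S)⁺=34.1372, hold=34.2417 ⇒ V=34.2417 continue | (k=2,j=1): S=119.5500, (K−S)⁺=11.8700, hold=17.8520 ⇒ V=17.8520 continue | (k=2,j=2): S=146.9139, (K−S)⁺=0.0000, hold=6.7730 ⇒ V=6.7730 continue  boundary S*=-
step 1: (k=1,j=0): S=107.8432, (K−S)⁺=23.5768, hold=25.9170 ⇒ V=25.9170 continue | (k=1,j=1): S=132.5276, (K−S)⁺=0.0000, hold=12.2523 ⇒ V=12.2523 continue  boundary S*=-
step 0: (k=0,j=0): S=119.5500, (K−S)⁺=11.8700, hold=18.9902 ⇒ V=18.9902 continue  boundary S*=-

price = 18.9902
boundary = - - - 87.7565 97.2828 87.7565 97.2828 107.8432 119.5500
tree:
18.9902
25.9170 12.2523
34.2417 17.8520 6.7730
43.6635 25.1653 10.7153 2.8959
52.2569 34.1372 16.4442 5.0904 0.7286
60.0088 43.6635 24.2845 8.7649 1.4639 0.0000
67.0017 52.2569 34.1372 14.6721 2.9409 0.0000 0.0000
73.3098 60.0088 43.6635 23.5768 5.9084 0.0000 0.0000 0.0000
79.0001 67.0017 52.2569 34.1372 11.8700 0.0000 0.0000 0.0000 0.0000
84.1333 73.3098 60.0088 43.6635 23.5768 0.0000 0.0000 0.0000 0.0000 0.0000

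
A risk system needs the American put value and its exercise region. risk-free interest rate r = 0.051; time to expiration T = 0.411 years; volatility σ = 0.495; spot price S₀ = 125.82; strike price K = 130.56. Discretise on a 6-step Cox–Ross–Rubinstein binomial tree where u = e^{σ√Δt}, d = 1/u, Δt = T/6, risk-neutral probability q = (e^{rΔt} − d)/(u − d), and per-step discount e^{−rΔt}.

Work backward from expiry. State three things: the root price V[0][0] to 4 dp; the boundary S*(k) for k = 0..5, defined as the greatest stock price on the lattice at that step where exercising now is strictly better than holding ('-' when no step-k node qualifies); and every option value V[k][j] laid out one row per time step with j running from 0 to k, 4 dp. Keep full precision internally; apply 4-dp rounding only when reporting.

params: Δt=0.06850 u=1.13832 d=0.87849 q=0.48113 e^(-rΔt)=0.99651
t_6 payoffs: 72.7288 55.6238 33.4597 4.7400 0.0000 0.0000 0.0000
t_5: node(5,0) S=65.8305 payoff=64.7295 vs cont=64.2742 → 64.7295 [stop]  node(5,1) S=85.3014 payoff=45.2586 vs cont=44.8033 → 45.2586 [stop]  node(5,2) S=110.5313 payoff=20.0287 vs cont=19.5734 → 20.0287 [stop]  node(5,3) S=143.2235 payoff=0.0000 vs cont=2.4509 → 2.4509 [wait]  node(5,4) S=185.5852 payoff=0.0000 vs cont=0.0000 → 0.0000 [wait]  node(5,5) S=240.4764 payoff=0.0000 vs cont=0.0000 → 0.0000 [wait]  ⇒ S*(5)=110.5313
t_4: node(4,0) S=74.9362 payoff=55.6238 vs cont=55.1685 → 55.6238 [stop]  node(4,1) S=97.1003 payoff=33.4597 vs cont=33.0044 → 33.4597 [stop]  node(4,2) S=125.8200 payoff=4.7400 vs cont=11.5312 → 11.5312 [wait]  node(4,3) S=163.0342 payoff=0.0000 vs cont=1.2673 → 1.2673 [wait]  node(4,4) S=211.2554 payoff=0.0000 vs cont=0.0000 → 0.0000 [wait]  ⇒ S*(4)=97.1003
t_3: node(3,0) S=85.3014 payoff=45.2586 vs cont=44.8033 → 45.2586 [stop]  node(3,1) S=110.5313 payoff=20.0287 vs cont=22.8295 → 22.8295 [wait]  node(3,2) S=143.2235 payoff=0.0000 vs cont=6.5700 → 6.5700 [wait]  node(3,3) S=185.5852 payoff=0.0000 vs cont=0.6553 → 0.6553 [wait]  ⇒ S*(3)=85.3014
t_2: node(2,0) S=97.1003 payoff=33.4597 vs cont=34.3472 → 34.3472 [wait]  node(2,1) S=125.8200 payoff=4.7400 vs cont=14.9543 → 14.9543 [wait]  node(2,2) S=163.0342 payoff=0.0000 vs cont=3.7113 → 3.7113 [wait]  ⇒ S*(2)=-
t_1: node(1,0) S=110.5313 payoff=20.0287 vs cont=24.9295 → 24.9295 [wait]  node(1,1) S=143.2235 payoff=0.0000 vs cont=9.5117 → 9.5117 [wait]  ⇒ S*(1)=-
t_0: node(0,0) S=125.8200 payoff=4.7400 vs cont=17.4505 → 17.4505 [wait]  ⇒ S*(0)=-

price = 17.4505
boundary = - - - 85.3014 97.1003 110.5313
tree:
17.4505
24.9295 9.5117
34.3472 14.9543 3.7113
45.2586 22.8295 6.5700 0.6553
55.6238 33.4597 11.5312 1.2673 0.0000
64.7295 45.2586 20.0287 2.4509 0.0000 0.0000
72.7288 55.6238 33.4597 4.7400 0.0000 0.0000 0.0000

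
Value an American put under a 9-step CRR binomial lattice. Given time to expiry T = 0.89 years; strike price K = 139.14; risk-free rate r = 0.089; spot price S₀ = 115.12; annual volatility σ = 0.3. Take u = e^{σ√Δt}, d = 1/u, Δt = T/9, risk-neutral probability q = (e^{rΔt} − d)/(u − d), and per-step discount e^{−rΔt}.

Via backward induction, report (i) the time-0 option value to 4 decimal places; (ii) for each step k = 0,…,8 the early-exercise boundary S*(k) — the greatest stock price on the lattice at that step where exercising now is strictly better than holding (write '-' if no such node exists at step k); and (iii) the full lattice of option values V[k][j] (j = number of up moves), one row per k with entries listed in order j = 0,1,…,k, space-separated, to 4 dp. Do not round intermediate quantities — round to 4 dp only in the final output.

price = 25.2783
boundary = - 104.7561 95.3253 104.7561 95.3253 104.7561 115.1200 104.7561 115.1200
tree:
25.2783
34.3839 17.4078
43.8147 24.8556 10.9150
52.3965 34.3839 16.5929 5.9255
60.2057 43.8147 24.3678 9.7883 2.5056
67.3119 52.3965 34.3839 15.6522 4.6101 0.6301
73.7783 60.2057 43.8147 24.0200 8.2914 1.3333 0.0000
79.6626 67.3119 52.3965 34.3839 14.4480 2.8212 0.0000 0.0000
85.0171 73.7783 60.2057 43.8147 24.0200 5.9694 0.0000 0.0000 0.0000
89.8896 79.6626 67.3119 52.3965 34.3839 12.6308 0.0000 0.0000 0.0000 0.0000

Δt=0.09889  u=1.09893  d=0.90997  q=0.52321  discount=0.99124
step 9 (expiry): payoffs max(K−S,0) = 89.8896 79.6626 67.3119 52.3965 34.3839 12.6308 0.0000 0.0000 0.0000 0.0000
step 8: (k=8,j=0): S=54.1229, (K−S)⁺=85.0171, hold=83.7979 ⇒ V=85.0171 exercise | (k=8,j=1): S=65.3617, (K−S)⁺=73.7783, hold=72.5591 ⇒ V=73.7783 exercise | (k=8,j=2): S=78.9343, (K−S)⁺=60.2057, hold=58.9865 ⇒ V=60.2057 exercise | (k=8,j=3): S=95.3253, (K−S)⁺=43.8147, hold=42.5955 ⇒ V=43.8147 exercise | (k=8,j=4): S=115.1200, (K−S)⁺=24.0200, hold=22.8008 ⇒ V=24.0200 exercise | (k=8,j=5): S=139.0251, (K−S)⁺=0.1149, hold=5.9694 ⇒ V=5.9694 continue | (k=8,j=6): S=167.8942, (K−S)⁺=0.0000, hold=0.0000 ⇒ V=0.0000 continue | (k=8,j=7): S=202.7582, (K−S)⁺=0.0000, hold=0.0000 ⇒ V=0.0000 continue | (k=8,j=8): S=244.8617, (K−S)⁺=0.0000, hold=0.0000 ⇒ V=0.0000 continue  boundary S*=115.1200
step 7: (k=7,j=0): S=59.4774, (K−S)⁺=79.6626, hold=78.4434 ⇒ V=79.6626 exercise | (k=7,j=1): S=71.8281, (K−S)⁺=67.3119, hold=66.0927 ⇒ V=67.3119 exercise | (k=7,j=2): S=86.7435, (K−S)⁺=52.3965, hold=51.1773 ⇒ V=52.3965 exercise | (k=7,j=3): S=104.7561, (K−S)⁺=34.3839, hold=33.1646 ⇒ V=34.3839 exercise | (k=7,j=4): S=126.5092, (K−S)⁺=12.6308, hold=14.4480 ⇒ V=14.4480 continue | (k=7,j=5): S=152.7793, (K−S)⁺=0.0000, hold=2.8212 ⇒ V=2.8212 continue | (k=7,j=6): S=184.5045, (K−S)⁺=0.0000, hold=0.0000 ⇒ V=0.0000 continue | (k=7,j=7): S=222.8177, (K−S)⁺=0.0000, hold=0.0000 ⇒ V=0.0000 continue  boundary S*=104.7561
step 6: (k=6,j=0): S=65.3617, (K−S)⁺=73.7783, hold=72.5591 ⇒ V=73.7783 exercise | (k=6,j=1): S=78.9343, (K−S)⁺=60.2057, hold=58.9865 ⇒ V=60.2057 exercise | (k=6,j=2): S=95.3253, (K−S)⁺=43.8147, hold=42.5955 ⇒ V=43.8147 exercise | (k=6,j=3): S=115.1200, (K−S)⁺=24.0200, hold=23.7432 ⇒ V=24.0200 exercise | (k=6,j=4): S=139.0251, (K−S)⁺=0.1149, hold=8.2914 ⇒ V=8.2914 continue | (k=6,j=5): S=167.8942, (K−S)⁺=0.0000, hold=1.3333 ⇒ V=1.3333 continue | (k=6,j=6): S=202.7582, (K−S)⁺=0.0000, hold=0.0000 ⇒ V=0.0000 continue  boundary S*=115.1200
step 5: (k=5,j=0): S=71.8281, (K−S)⁺=67.3119, hold=66.0927 ⇒ V=67.3119 exercise | (k=5,j=1): S=86.7435, (K−S)⁺=52.3965, hold=51.1773 ⇒ V=52.3965 exercise | (k=5,j=2): S=104.7561, (K−S)⁺=34.3839, hold=33.1646 ⇒ V=34.3839 exercise | (k=5,j=3): S=126.5092, (K−S)⁺=12.6308, hold=15.6522 ⇒ V=15.6522 continue | (k=5,j=4): S=152.7793, (K−S)⁺=0.0000, hold=4.6101 ⇒ V=4.6101 continue | (k=5,j=5): S=184.5045, (K−S)⁺=0.0000, hold=0.6301 ⇒ V=0.6301 continue  boundary S*=104.7561
step 4: (k=4,j=0): S=78.9343, (K−S)⁺=60.2057, hold=58.9865 ⇒ V=60.2057 exercise | (k=4,j=1): S=95.3253, (K−S)⁺=43.8147, hold=42.5955 ⇒ V=43.8147 exercise | (k=4,j=2): S=115.1200, (K−S)⁺=24.0200, hold=24.3678 ⇒ V=24.3678 continue | (k=4,j=3): S=139.0251, (K−S)⁺=0.1149, hold=9.7883 ⇒ V=9.7883 continue | (k=4,j=4): S=167.8942, (K−S)⁺=0.0000, hold=2.5056 ⇒ V=2.5056 continue  boundary S*=95.3253
step 3: (k=3,j=0): S=86.7435, (K−S)⁺=52.3965, hold=51.1773 ⇒ V=52.3965 exercise | (k=3,j=1): S=104.7561, (K−S)⁺=34.3839, hold=33.3450 ⇒ V=34.3839 exercise | (k=3,j=2): S=126.5092, (K−S)⁺=12.6308, hold=16.5929 ⇒ V=16.5929 continue | (k=3,j=3): S=152.7793, (K−S)⁺=0.0000, hold=5.9255 ⇒ V=5.9255 continue  boundary S*=104.7561
step 2: (k=2,j=0): S=95.3253, (K−S)⁺=43.8147, hold=42.5955 ⇒ V=43.8147 exercise | (k=2,j=1): S=115.1200, (K−S)⁺=24.0200, hold=24.8556 ⇒ V=24.8556 continue | (k=2,j=2): S=139.0251, (K−S)⁺=0.1149, hold=10.9150 ⇒ V=10.9150 continue  boundary S*=95.3253
step 1: (k=1,j=0): S=104.7561, (K−S)⁺=34.3839, hold=33.5980 ⇒ V=34.3839 exercise | (k=1,j=1): S=126.5092, (K−S)⁺=12.6308, hold=17.4078 ⇒ V=17.4078 continue  boundary S*=104.7561
step 0: (k=0,j=0): S=115.1200, (K−S)⁺=24.0200, hold=25.2783 ⇒ V=25.2783 continue  boundary S*=-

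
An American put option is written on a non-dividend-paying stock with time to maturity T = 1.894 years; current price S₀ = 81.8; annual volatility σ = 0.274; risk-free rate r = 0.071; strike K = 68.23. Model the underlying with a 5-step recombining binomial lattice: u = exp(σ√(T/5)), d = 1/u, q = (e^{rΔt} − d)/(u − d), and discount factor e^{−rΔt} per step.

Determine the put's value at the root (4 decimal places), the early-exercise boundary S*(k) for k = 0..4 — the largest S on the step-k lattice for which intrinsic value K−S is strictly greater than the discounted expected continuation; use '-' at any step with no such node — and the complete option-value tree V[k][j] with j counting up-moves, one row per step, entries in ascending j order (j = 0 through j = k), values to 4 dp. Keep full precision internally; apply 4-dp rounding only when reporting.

Δt=0.37880, u=1.18369, d=0.84481, q=0.53838, disc=e^(-rΔt)=0.97346
k=5 terminal: V=max(K-S,0) → 33.0286 18.9084 0.0000 0.0000 0.0000 0.0000
k=4: j=0 S=41.6677 intr=26.5623 cont=24.7518 V=26.5623[EX]; j=1 S=58.3816 intr=9.8484 cont=8.4968 V=9.8484[EX]; j=2 S=81.8000 intr=0.0000 cont=0.0000 V=0.0000[hold]; j=3 S=114.6121 intr=0.0000 cont=0.0000 V=0.0000[hold]; j=4 S=160.5860 intr=0.0000 cont=0.0000 V=0.0000[hold]  S*(4)=58.3816
k=3: j=0 S=49.3216 intr=18.9084 cont=17.0978 V=18.9084[EX]; j=1 S=69.1058 intr=0.0000 cont=4.4256 V=4.4256[hold]; j=2 S=96.8260 intr=0.0000 cont=0.0000 V=0.0000[hold]; j=3 S=135.6654 intr=0.0000 cont=0.0000 V=0.0000[hold]  S*(3)=49.3216
k=2: j=0 S=58.3816 intr=9.8484 cont=10.8162 V=10.8162[hold]; j=1 S=81.8000 intr=0.0000 cont=1.9887 V=1.9887[hold]; j=2 S=114.6121 intr=0.0000 cont=0.0000 V=0.0000[hold]  S*(2)=-
k=1: j=0 S=69.1058 intr=0.0000 cont=5.9027 V=5.9027[hold]; j=1 S=96.8260 intr=0.0000 cont=0.8937 V=0.8937[hold]  S*(1)=-
k=0: j=0 S=81.8000 intr=0.0000 cont=3.1209 V=3.1209[hold]  S*(0)=-

price = 3.1209
boundary = - - - 49.3216 58.3816
tree:
3.1209
5.9027 0.8937
10.8162 1.9887 0.0000
18.9084 4.4256 0.0000 0.0000
26.5623 9.8484 0.0000 0.0000 0.0000
33.0286 18.9084 0.0000 0.0000 0.0000 0.0000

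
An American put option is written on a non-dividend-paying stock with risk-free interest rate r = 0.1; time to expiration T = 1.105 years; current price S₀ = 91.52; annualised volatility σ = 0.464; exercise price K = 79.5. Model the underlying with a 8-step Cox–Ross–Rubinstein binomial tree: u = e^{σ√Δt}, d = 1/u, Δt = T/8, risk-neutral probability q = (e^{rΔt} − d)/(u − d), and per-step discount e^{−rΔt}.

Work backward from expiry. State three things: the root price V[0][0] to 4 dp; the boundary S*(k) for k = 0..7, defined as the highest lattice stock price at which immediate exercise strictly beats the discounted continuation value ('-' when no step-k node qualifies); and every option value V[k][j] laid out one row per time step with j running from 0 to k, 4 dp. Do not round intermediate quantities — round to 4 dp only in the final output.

price = 8.3503
boundary = - - - - 45.9141 54.5555 45.9141 54.5555
tree:
8.3503
12.4266 4.4603
17.9516 7.1853 1.8286
25.0502 11.2730 3.2513 0.4405
33.5859 17.1164 5.6774 0.8881 0.0000
40.8585 24.9445 9.6766 1.7907 0.0000 0.0000
46.9792 33.5859 15.9411 3.6104 0.0000 0.0000 0.0000
52.1304 40.8585 24.9445 7.2794 0.0000 0.0000 0.0000 0.0000
56.4657 46.9792 33.5859 14.6767 0.0000 0.0000 0.0000 0.0000 0.0000

Δt=0.13812  u=1.18821  d=0.84160  q=0.49712  discount=0.98628
step 8 (expiry): payoffs max(K−S,0) = 56.4657 46.9792 33.5859 14.6767 0.0000 0.0000 0.0000 0.0000 0.0000
step 7: (k=7,j=0): S=27.3696, (K−S)⁺=52.1304, hold=51.0399 ⇒ V=52.1304 exercise | (k=7,j=1): S=38.6415, (K−S)⁺=40.8585, hold=39.7680 ⇒ V=40.8585 exercise | (k=7,j=2): S=54.5555, (K−S)⁺=24.9445, hold=23.8540 ⇒ V=24.9445 exercise | (k=7,j=3): S=77.0235, (K−S)⁺=2.4765, hold=7.2794 ⇒ V=7.2794 continue | (k=7,j=4): S=108.7448, (K−S)⁺=0.0000, hold=0.0000 ⇒ V=0.0000 continue | (k=7,j=5): S=153.5301, (K−S)⁺=0.0000, hold=0.0000 ⇒ V=0.0000 continue | (k=7,j=6): S=216.7597, (K−S)⁺=0.0000, hold=0.0000 ⇒ V=0.0000 continue | (k=7,j=7): S=306.0297, (K−S)⁺=0.0000, hold=0.0000 ⇒ V=0.0000 continue  boundary S*=54.5555
step 6: (k=6,j=0): S=32.5208, (K−S)⁺=46.9792, hold=45.8887 ⇒ V=46.9792 exercise | (k=6,j=1): S=45.9141, (K−S)⁺=33.5859, hold=32.4954 ⇒ V=33.5859 exercise | (k=6,j=2): S=64.8233, (K−S)⁺=14.6767, hold=15.9411 ⇒ V=15.9411 continue | (k=6,j=3): S=91.5200, (K−S)⁺=0.0000, hold=3.6104 ⇒ V=3.6104 continue | (k=6,j=4): S=129.2115, (K−S)⁺=0.0000, hold=0.0000 ⇒ V=0.0000 continue | (k=6,j=5): S=182.4257, (K−S)⁺=0.0000, hold=0.0000 ⇒ V=0.0000 continue | (k=6,j=6): S=257.5557, (K−S)⁺=0.0000, hold=0.0000 ⇒ V=0.0000 continue  boundary S*=45.9141
step 5: (k=5,j=0): S=38.6415, (K−S)⁺=40.8585, hold=39.7680 ⇒ V=40.8585 exercise | (k=5,j=1): S=54.5555, (K−S)⁺=24.9445, hold=24.4739 ⇒ V=24.9445 exercise | (k=5,j=2): S=77.0235, (K−S)⁺=2.4765, hold=9.6766 ⇒ V=9.6766 continue | (k=5,j=3): S=108.7448, (K−S)⁺=0.0000, hold=1.7907 ⇒ V=1.7907 continue | (k=5,j=4): S=153.5301, (K−S)⁺=0.0000, hold=0.0000 ⇒ V=0.0000 continue | (k=5,j=5): S=216.7597, (K−S)⁺=0.0000, hold=0.0000 ⇒ V=0.0000 continue  boundary S*=54.5555
step 4: (k=4,j=0): S=45.9141, (K−S)⁺=33.5859, hold=32.4954 ⇒ V=33.5859 exercise | (k=4,j=1): S=64.8233, (K−S)⁺=14.6767, hold=17.1164 ⇒ V=17.1164 continue | (k=4,j=2): S=91.5200, (K−S)⁺=0.0000, hold=5.6774 ⇒ V=5.6774 continue | (k=4,j=3): S=129.2115, (K−S)⁺=0.0000, hold=0.8881 ⇒ V=0.8881 continue | (k=4,j=4): S=182.4257, (K−S)⁺=0.0000, hold=0.0000 ⇒ V=0.0000 continue  boundary S*=45.9141
step 3: (k=3,j=0): S=54.5555, (K−S)⁺=24.9445, hold=25.0502 ⇒ V=25.0502 continue | (k=3,j=1): S=77.0235, (K−S)⁺=2.4765, hold=11.2730 ⇒ V=11.2730 continue | (k=3,j=2): S=108.7448, (K−S)⁺=0.0000, hold=3.2513 ⇒ V=3.2513 continue | (k=3,j=3): S=153.5301, (K−S)⁺=0.0000, hold=0.4405 ⇒ V=0.4405 continue  boundary S*=-
step 2: (k=2,j=0): S=64.8233, (K−S)⁺=14.6767, hold=17.9516 ⇒ V=17.9516 continue | (k=2,j=1): S=91.5200, (K−S)⁺=0.0000, hold=7.1853 ⇒ V=7.1853 continue | (k=2,j=2): S=129.2115, (K−S)⁺=0.0000, hold=1.8286 ⇒ V=1.8286 continue  boundary S*=-
step 1: (k=1,j=0): S=77.0235, (K−S)⁺=2.4765, hold=12.4266 ⇒ V=12.4266 continue | (k=1,j=1): S=108.7448, (K−S)⁺=0.0000, hold=4.4603 ⇒ V=4.4603 continue  boundary S*=-
step 0: (k=0,j=0): S=91.5200, (K−S)⁺=0.0000, hold=8.3503 ⇒ V=8.3503 continue  boundary S*=-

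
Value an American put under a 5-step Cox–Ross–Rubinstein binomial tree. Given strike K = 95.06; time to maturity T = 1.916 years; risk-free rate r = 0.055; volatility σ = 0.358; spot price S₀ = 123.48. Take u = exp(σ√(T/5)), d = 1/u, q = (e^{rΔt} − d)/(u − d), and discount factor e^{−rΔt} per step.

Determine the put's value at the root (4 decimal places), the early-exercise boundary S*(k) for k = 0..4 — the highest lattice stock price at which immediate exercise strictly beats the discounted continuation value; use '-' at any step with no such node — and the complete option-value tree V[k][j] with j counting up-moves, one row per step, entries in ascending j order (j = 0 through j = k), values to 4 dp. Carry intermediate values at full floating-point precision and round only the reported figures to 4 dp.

Δt=0.38320, u=1.24809, d=0.80123, q=0.49249, disc=e^(-rΔt)=0.97914
k=5 terminal: V=max(K-S,0) → 54.2873 31.5473 0.0000 0.0000 0.0000 0.0000
k=4: j=0 S=50.8879 intr=44.1721 cont=42.1895 V=44.1721[EX]; j=1 S=79.2694 intr=15.7906 cont=15.6768 V=15.7906[EX]; j=2 S=123.4800 intr=0.0000 cont=0.0000 V=0.0000[hold]; j=3 S=192.3479 intr=0.0000 cont=0.0000 V=0.0000[hold]; j=4 S=299.6252 intr=0.0000 cont=0.0000 V=0.0000[hold]  S*(4)=79.2694
k=3: j=0 S=63.5127 intr=31.5473 cont=29.5648 V=31.5473[EX]; j=1 S=98.9353 intr=0.0000 cont=7.8468 V=7.8468[hold]; j=2 S=154.1140 intr=0.0000 cont=0.0000 V=0.0000[hold]; j=3 S=240.0672 intr=0.0000 cont=0.0000 V=0.0000[hold]  S*(3)=63.5127
k=2: j=0 S=79.2694 intr=15.7906 cont=19.4606 V=19.4606[hold]; j=1 S=123.4800 intr=0.0000 cont=3.8993 V=3.8993[hold]; j=2 S=192.3479 intr=0.0000 cont=0.0000 V=0.0000[hold]  S*(2)=-
k=1: j=0 S=98.9353 intr=0.0000 cont=11.5508 V=11.5508[hold]; j=1 S=154.1140 intr=0.0000 cont=1.9377 V=1.9377[hold]  S*(1)=-
k=0: j=0 S=123.4800 intr=0.0000 cont=6.6743 V=6.6743[hold]  S*(0)=-

price = 6.6743
boundary = - - - 63.5127 79.2694
tree:
6.6743
11.5508 1.9377
19.4606 3.8993 0.0000
31.5473 7.8468 0.0000 0.0000
44.1721 15.7906 0.0000 0.0000 0.0000
54.2873 31.5473 0.0000 0.0000 0.0000 0.0000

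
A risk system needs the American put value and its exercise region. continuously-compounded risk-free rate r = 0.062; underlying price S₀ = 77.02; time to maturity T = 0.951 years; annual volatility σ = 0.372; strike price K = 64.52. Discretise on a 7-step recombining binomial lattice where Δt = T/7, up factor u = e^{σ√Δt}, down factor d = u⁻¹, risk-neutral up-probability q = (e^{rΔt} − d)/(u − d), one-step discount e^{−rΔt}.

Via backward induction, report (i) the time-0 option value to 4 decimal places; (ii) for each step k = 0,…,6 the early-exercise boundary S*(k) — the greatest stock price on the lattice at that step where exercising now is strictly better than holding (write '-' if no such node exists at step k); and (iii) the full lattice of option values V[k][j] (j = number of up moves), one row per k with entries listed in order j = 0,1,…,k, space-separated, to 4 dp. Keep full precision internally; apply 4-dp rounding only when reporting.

params: Δt=0.13586 u=1.14696 d=0.87187 q=0.49652 e^(-rΔt)=0.99161
t_7 payoffs: 35.0238 25.7172 13.4743 0.0000 0.0000 0.0000 0.0000 0.0000
t_6: node(6,0) S=33.8310 payoff=30.6890 vs cont=30.1479 → 30.6890 [stop]  node(6,1) S=44.5052 payoff=20.0148 vs cont=19.4736 → 20.0148 [stop]  node(6,2) S=58.5473 payoff=5.9727 vs cont=6.7271 → 6.7271 [wait]  node(6,3) S=77.0200 payoff=0.0000 vs cont=0.0000 → 0.0000 [wait]  node(6,4) S=101.3211 payoff=0.0000 vs cont=0.0000 → 0.0000 [wait]  node(6,5) S=133.2896 payoff=0.0000 vs cont=0.0000 → 0.0000 [wait]  node(6,6) S=175.3447 payoff=0.0000 vs cont=0.0000 → 0.0000 [wait]  ⇒ S*(6)=44.5052
t_5: node(5,0) S=38.8028 payoff=25.7172 vs cont=25.1761 → 25.7172 [stop]  node(5,1) S=51.0457 payoff=13.4743 vs cont=13.3046 → 13.4743 [stop]  node(5,2) S=67.1514 payoff=0.0000 vs cont=3.3585 → 3.3585 [wait]  node(5,3) S=88.3388 payoff=0.0000 vs cont=0.0000 → 0.0000 [wait]  node(5,4) S=116.2112 payoff=0.0000 vs cont=0.0000 → 0.0000 [wait]  node(5,5) S=152.8778 payoff=0.0000 vs cont=0.0000 → 0.0000 [wait]  ⇒ S*(5)=51.0457
t_4: node(4,0) S=44.5052 payoff=20.0148 vs cont=19.4736 → 20.0148 [stop]  node(4,1) S=58.5473 payoff=5.9727 vs cont=8.3807 → 8.3807 [wait]  node(4,2) S=77.0200 payoff=0.0000 vs cont=1.6768 → 1.6768 [wait]  node(4,3) S=101.3211 payoff=0.0000 vs cont=0.0000 → 0.0000 [wait]  node(4,4) S=133.2896 payoff=0.0000 vs cont=0.0000 → 0.0000 [wait]  ⇒ S*(4)=44.5052
t_3: node(3,0) S=51.0457 payoff=13.4743 vs cont=14.1188 → 14.1188 [wait]  node(3,1) S=67.1514 payoff=0.0000 vs cont=5.0097 → 5.0097 [wait]  node(3,2) S=88.3388 payoff=0.0000 vs cont=0.8371 → 0.8371 [wait]  node(3,3) S=116.2112 payoff=0.0000 vs cont=0.0000 → 0.0000 [wait]  ⇒ S*(3)=-
t_2: node(2,0) S=58.5473 payoff=5.9727 vs cont=9.5154 → 9.5154 [wait]  node(2,1) S=77.0200 payoff=0.0000 vs cont=2.9133 → 2.9133 [wait]  node(2,2) S=101.3211 payoff=0.0000 vs cont=0.4179 → 0.4179 [wait]  ⇒ S*(2)=-
t_1: node(1,0) S=67.1514 payoff=0.0000 vs cont=6.1850 → 6.1850 [wait]  node(1,1) S=88.3388 payoff=0.0000 vs cont=1.6602 → 1.6602 [wait]  ⇒ S*(1)=-
t_0: node(0,0) S=77.0200 payoff=0.0000 vs cont=3.9053 → 3.9053 [wait]  ⇒ S*(0)=-

price = 3.9053
boundary = - - - - 44.5052 51.0457 44.5052
tree:
3.9053
6.1850 1.6602
9.5154 2.9133 0.4179
14.1188 5.0097 0.8371 0.0000
20.0148 8.3807 1.6768 0.0000 0.0000
25.7172 13.4743 3.3585 0.0000 0.0000 0.0000
30.6890 20.0148 6.7271 0.0000 0.0000 0.0000 0.0000
35.0238 25.7172 13.4743 0.0000 0.0000 0.0000 0.0000 0.0000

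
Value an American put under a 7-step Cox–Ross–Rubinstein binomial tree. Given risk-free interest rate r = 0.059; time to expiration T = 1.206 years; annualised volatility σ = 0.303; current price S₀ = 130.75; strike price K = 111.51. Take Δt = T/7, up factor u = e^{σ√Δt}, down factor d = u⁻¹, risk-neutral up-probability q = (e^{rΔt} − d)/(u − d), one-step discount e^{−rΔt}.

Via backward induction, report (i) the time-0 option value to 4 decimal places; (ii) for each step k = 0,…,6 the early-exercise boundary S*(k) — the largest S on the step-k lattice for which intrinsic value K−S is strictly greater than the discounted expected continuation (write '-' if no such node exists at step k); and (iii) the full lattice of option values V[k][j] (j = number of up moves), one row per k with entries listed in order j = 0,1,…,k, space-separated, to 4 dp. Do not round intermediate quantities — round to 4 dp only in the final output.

price = 5.7690
boundary = - - - - 79.0609 89.6565 79.0609
tree:
5.7690
9.3708 2.4119
14.7735 4.3496 0.5921
22.4300 7.6874 1.2184 0.0000
32.4491 13.2197 2.5074 0.0000 0.0000
41.7925 21.8535 5.1601 0.0000 0.0000 0.0000
50.0317 32.4491 10.6192 0.0000 0.0000 0.0000 0.0000
57.2972 41.7925 21.8535 0.0000 0.0000 0.0000 0.0000 0.0000

Δt=0.17229, u=1.13402, d=0.88182, q=0.50911, disc=e^(-rΔt)=0.98989
k=7 terminal: V=max(K-S,0) → 57.2972 41.7925 21.8535 0.0000 0.0000 0.0000 0.0000 0.0000
k=6: j=0 S=61.4783 intr=50.0317 cont=48.9040 V=50.0317[EX]; j=1 S=79.0609 intr=32.4491 cont=31.3214 V=32.4491[EX]; j=2 S=101.6721 intr=9.8379 cont=10.6192 V=10.6192[hold]; j=3 S=130.7500 intr=0.0000 cont=0.0000 V=0.0000[hold]; j=4 S=168.1441 intr=0.0000 cont=0.0000 V=0.0000[hold]; j=5 S=216.2328 intr=0.0000 cont=0.0000 V=0.0000[hold]; j=6 S=278.0748 intr=0.0000 cont=0.0000 V=0.0000[hold]  S*(6)=79.0609
k=5: j=0 S=69.7175 intr=41.7925 cont=40.6648 V=41.7925[EX]; j=1 S=89.6565 intr=21.8535 cont=21.1195 V=21.8535[EX]; j=2 S=115.2980 intr=0.0000 cont=5.1601 V=5.1601[hold]; j=3 S=148.2729 intr=0.0000 cont=0.0000 V=0.0000[hold]; j=4 S=190.6785 intr=0.0000 cont=0.0000 V=0.0000[hold]; j=5 S=245.2119 intr=0.0000 cont=0.0000 V=0.0000[hold]  S*(5)=89.6565
k=4: j=0 S=79.0609 intr=32.4491 cont=31.3214 V=32.4491[EX]; j=1 S=101.6721 intr=9.8379 cont=13.2197 V=13.2197[hold]; j=2 S=130.7500 intr=0.0000 cont=2.5074 V=2.5074[hold]; j=3 S=168.1441 intr=0.0000 cont=0.0000 V=0.0000[hold]; j=4 S=216.2328 intr=0.0000 cont=0.0000 V=0.0000[hold]  S*(4)=79.0609
k=3: j=0 S=89.6565 intr=21.8535 cont=22.4300 V=22.4300[hold]; j=1 S=115.2980 intr=0.0000 cont=7.6874 V=7.6874[hold]; j=2 S=148.2729 intr=0.0000 cont=1.2184 V=1.2184[hold]; j=3 S=190.6785 intr=0.0000 cont=0.0000 V=0.0000[hold]  S*(3)=-
k=2: j=0 S=101.6721 intr=9.8379 cont=14.7735 V=14.7735[hold]; j=1 S=130.7500 intr=0.0000 cont=4.3496 V=4.3496[hold]; j=2 S=168.1441 intr=0.0000 cont=0.5921 V=0.5921[hold]  S*(2)=-
k=1: j=0 S=115.2980 intr=0.0000 cont=9.3708 V=9.3708[hold]; j=1 S=148.2729 intr=0.0000 cont=2.4119 V=2.4119[hold]  S*(1)=-
k=0: j=0 S=130.7500 intr=0.0000 cont=5.7690 V=5.7690[hold]  S*(0)=-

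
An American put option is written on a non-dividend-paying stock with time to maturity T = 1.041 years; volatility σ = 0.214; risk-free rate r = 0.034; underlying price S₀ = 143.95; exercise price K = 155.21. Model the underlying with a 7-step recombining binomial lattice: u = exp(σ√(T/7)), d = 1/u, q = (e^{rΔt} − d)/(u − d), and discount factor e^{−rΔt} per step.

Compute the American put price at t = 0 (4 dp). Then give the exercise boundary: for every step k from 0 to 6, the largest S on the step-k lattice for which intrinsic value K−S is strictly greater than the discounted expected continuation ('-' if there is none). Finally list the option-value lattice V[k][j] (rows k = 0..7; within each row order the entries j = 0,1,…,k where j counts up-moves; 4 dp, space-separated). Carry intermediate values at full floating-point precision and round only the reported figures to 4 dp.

Δt=0.14871, u=1.08603, d=0.92079, q=0.51006, disc=e^(-rΔt)=0.99496
k=7 terminal: V=max(K-S,0) → 74.4255 59.9284 42.8297 22.6626 0.0000 0.0000 0.0000 0.0000
k=6: j=0 S=87.7341 intr=67.4759 cont=66.6931 V=67.4759[EX]; j=1 S=103.4784 intr=51.7316 cont=50.9488 V=51.7316[EX]; j=2 S=122.0480 intr=33.1620 cont=32.3792 V=33.1620[EX]; j=3 S=143.9500 intr=11.2600 cont=11.0474 V=11.2600[EX]; j=4 S=169.7824 intr=0.0000 cont=0.0000 V=0.0000[hold]; j=5 S=200.2506 intr=0.0000 cont=0.0000 V=0.0000[hold]; j=6 S=236.1864 intr=0.0000 cont=0.0000 V=0.0000[hold]  S*(6)=143.9500
k=5: j=0 S=95.2816 intr=59.9284 cont=59.1456 V=59.9284[EX]; j=1 S=112.3803 intr=42.8297 cont=42.0469 V=42.8297[EX]; j=2 S=132.5474 intr=22.6626 cont=21.8798 V=22.6626[EX]; j=3 S=156.3336 intr=0.0000 cont=5.4889 V=5.4889[hold]; j=4 S=184.3883 intr=0.0000 cont=0.0000 V=0.0000[hold]; j=5 S=217.4775 intr=0.0000 cont=0.0000 V=0.0000[hold]  S*(5)=132.5474
k=4: j=0 S=103.4784 intr=51.7316 cont=50.9488 V=51.7316[EX]; j=1 S=122.0480 intr=33.1620 cont=32.3792 V=33.1620[EX]; j=2 S=143.9500 intr=11.2600 cont=13.8329 V=13.8329[hold]; j=3 S=169.7824 intr=0.0000 cont=2.6757 V=2.6757[hold]; j=4 S=200.2506 intr=0.0000 cont=0.0000 V=0.0000[hold]  S*(4)=122.0480
k=3: j=0 S=112.3803 intr=42.8297 cont=42.0469 V=42.8297[EX]; j=1 S=132.5474 intr=22.6626 cont=23.1855 V=23.1855[hold]; j=2 S=156.3336 intr=0.0000 cont=8.1010 V=8.1010[hold]; j=3 S=184.3883 intr=0.0000 cont=1.3043 V=1.3043[hold]  S*(3)=112.3803
k=2: j=0 S=122.0480 intr=33.1620 cont=32.6446 V=33.1620[EX]; j=1 S=143.9500 intr=11.2600 cont=15.4134 V=15.4134[hold]; j=2 S=169.7824 intr=0.0000 cont=4.6109 V=4.6109[hold]  S*(2)=122.0480
k=1: j=0 S=132.5474 intr=22.6626 cont=23.9876 V=23.9876[hold]; j=1 S=156.3336 intr=0.0000 cont=9.8536 V=9.8536[hold]  S*(1)=-
k=0: j=0 S=143.9500 intr=11.2600 cont=16.6938 V=16.6938[hold]  S*(0)=-

price = 16.6938
boundary = - - 122.0480 112.3803 122.0480 132.5474 143.9500
tree:
16.6938
23.9876 9.8536
33.1620 15.4134 4.6109
42.8297 23.1855 8.1010 1.3043
51.7316 33.1620 13.8329 2.6757 0.0000
59.9284 42.8297 22.6626 5.4889 0.0000 0.0000
67.4759 51.7316 33.1620 11.2600 0.0000 0.0000 0.0000
74.4255 59.9284 42.8297 22.6626 0.0000 0.0000 0.0000 0.0000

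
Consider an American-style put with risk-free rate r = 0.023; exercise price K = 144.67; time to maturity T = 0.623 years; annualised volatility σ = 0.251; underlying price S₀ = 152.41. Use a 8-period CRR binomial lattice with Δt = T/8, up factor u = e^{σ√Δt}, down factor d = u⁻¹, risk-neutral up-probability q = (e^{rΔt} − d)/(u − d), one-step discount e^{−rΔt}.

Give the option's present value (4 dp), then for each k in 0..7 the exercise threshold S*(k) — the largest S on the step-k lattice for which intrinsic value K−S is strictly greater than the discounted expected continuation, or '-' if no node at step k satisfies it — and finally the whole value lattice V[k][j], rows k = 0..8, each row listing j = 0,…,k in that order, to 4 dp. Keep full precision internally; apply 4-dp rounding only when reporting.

price = 7.7681
boundary = - - - - 115.1686 107.3777 115.1686 123.5247
tree:
7.7681
11.3911 4.1043
16.2180 6.5135 1.6639
22.3103 10.0683 2.9146 0.3955
29.5014 15.0630 5.0149 0.7849 0.0000
37.2923 21.6304 8.4250 1.5580 0.0000 0.0000
44.5561 29.5014 13.6878 3.0924 0.0000 0.0000 0.0000
51.3286 37.2923 21.1453 6.1379 0.0000 0.0000 0.0000 0.0000
57.6429 44.5561 29.5014 12.1828 0.0000 0.0000 0.0000 0.0000 0.0000

Δt=0.07787, u=1.07256, d=0.93235, q=0.49528, disc=e^(-rΔt)=0.99821
k=8 terminal: V=max(K-S,0) → 57.6429 44.5561 29.5014 12.1828 0.0000 0.0000 0.0000 0.0000 0.0000
k=7: j=0 S=93.3414 intr=51.3286 cont=51.0697 V=51.3286[EX]; j=1 S=107.3777 intr=37.2923 cont=37.0334 V=37.2923[EX]; j=2 S=123.5247 intr=21.1453 cont=20.8864 V=21.1453[EX]; j=3 S=142.0998 intr=2.5702 cont=6.1379 V=6.1379[hold]; j=4 S=163.4682 intr=0.0000 cont=0.0000 V=0.0000[hold]; j=5 S=188.0499 intr=0.0000 cont=0.0000 V=0.0000[hold]; j=6 S=216.3280 intr=0.0000 cont=0.0000 V=0.0000[hold]; j=7 S=248.8585 intr=0.0000 cont=0.0000 V=0.0000[hold]  S*(7)=123.5247
k=6: j=0 S=100.1139 intr=44.5561 cont=44.2972 V=44.5561[EX]; j=1 S=115.1686 intr=29.5014 cont=29.2425 V=29.5014[EX]; j=2 S=132.4872 intr=12.1828 cont=13.6878 V=13.6878[hold]; j=3 S=152.4100 intr=0.0000 cont=3.0924 V=3.0924[hold]; j=4 S=175.3288 intr=0.0000 cont=0.0000 V=0.0000[hold]; j=5 S=201.6939 intr=0.0000 cont=0.0000 V=0.0000[hold]; j=6 S=232.0238 intr=0.0000 cont=0.0000 V=0.0000[hold]  S*(6)=115.1686
k=5: j=0 S=107.3777 intr=37.2923 cont=37.0334 V=37.2923[EX]; j=1 S=123.5247 intr=21.1453 cont=21.6304 V=21.6304[hold]; j=2 S=142.0998 intr=2.5702 cont=8.4250 V=8.4250[hold]; j=3 S=163.4682 intr=0.0000 cont=1.5580 V=1.5580[hold]; j=4 S=188.0499 intr=0.0000 cont=0.0000 V=0.0000[hold]; j=5 S=216.3280 intr=0.0000 cont=0.0000 V=0.0000[hold]  S*(5)=107.3777
k=4: j=0 S=115.1686 intr=29.5014 cont=29.4824 V=29.5014[EX]; j=1 S=132.4872 intr=12.1828 cont=15.0630 V=15.0630[hold]; j=2 S=152.4100 intr=0.0000 cont=5.0149 V=5.0149[hold]; j=3 S=175.3288 intr=0.0000 cont=0.7849 V=0.7849[hold]; j=4 S=201.6939 intr=0.0000 cont=0.0000 V=0.0000[hold]  S*(4)=115.1686
k=3: j=0 S=123.5247 intr=21.1453 cont=22.3103 V=22.3103[hold]; j=1 S=142.0998 intr=2.5702 cont=10.0683 V=10.0683[hold]; j=2 S=163.4682 intr=0.0000 cont=2.9146 V=2.9146[hold]; j=3 S=188.0499 intr=0.0000 cont=0.3955 V=0.3955[hold]  S*(3)=-
k=2: j=0 S=132.4872 intr=12.1828 cont=16.2180 V=16.2180[hold]; j=1 S=152.4100 intr=0.0000 cont=6.5135 V=6.5135[hold]; j=2 S=175.3288 intr=0.0000 cont=1.6639 V=1.6639[hold]  S*(2)=-
k=1: j=0 S=142.0998 intr=2.5702 cont=11.3911 V=11.3911[hold]; j=1 S=163.4682 intr=0.0000 cont=4.1043 V=4.1043[hold]  S*(1)=-
k=0: j=0 S=152.4100 intr=0.0000 cont=7.7681 V=7.7681[hold]  S*(0)=-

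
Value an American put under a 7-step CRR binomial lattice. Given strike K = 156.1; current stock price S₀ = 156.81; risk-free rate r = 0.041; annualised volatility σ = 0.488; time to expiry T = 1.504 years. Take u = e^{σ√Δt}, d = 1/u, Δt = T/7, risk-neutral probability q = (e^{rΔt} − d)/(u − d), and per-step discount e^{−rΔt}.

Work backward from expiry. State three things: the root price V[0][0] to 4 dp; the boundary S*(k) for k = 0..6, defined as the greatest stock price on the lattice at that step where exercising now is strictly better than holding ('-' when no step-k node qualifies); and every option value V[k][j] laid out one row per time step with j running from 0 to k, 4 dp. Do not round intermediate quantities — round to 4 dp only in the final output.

price = 33.1448
boundary = - - - 79.5536 63.4486 79.5536 99.7466
tree:
33.1448
45.2967 19.6886
59.9678 29.1518 9.0928
76.5464 41.8917 14.9375 2.4899
92.6514 57.9857 24.0320 4.6784 0.0000
105.4961 76.5464 37.5735 8.7906 0.0000 0.0000
115.7404 92.6514 56.3534 16.5171 0.0000 0.0000 0.0000
123.9109 105.4961 76.5464 31.0350 0.0000 0.0000 0.0000 0.0000

Δt=0.21486  u=1.25383  d=0.79756  q=0.46308  discount=0.99123
step 7 (expiry): payoffs max(K−S,0) = 123.9109 105.4961 76.5464 31.0350 0.0000 0.0000 0.0000 0.0000
step 6: (k=6,j=0): S=40.3596, (K−S)⁺=115.7404, hold=114.3714 ⇒ V=115.7404 exercise | (k=6,j=1): S=63.4486, (K−S)⁺=92.6514, hold=91.2823 ⇒ V=92.6514 exercise | (k=6,j=2): S=99.7466, (K−S)⁺=56.3534, hold=54.9844 ⇒ V=56.3534 exercise | (k=6,j=3): S=156.8100, (K−S)⁺=0.0000, hold=16.5171 ⇒ V=16.5171 continue | (k=6,j=4): S=246.5185, (K−S)⁺=0.0000, hold=0.0000 ⇒ V=0.0000 continue | (k=6,j=5): S=387.5478, (K−S)⁺=0.0000, hold=0.0000 ⇒ V=0.0000 continue | (k=6,j=6): S=609.2578, (K−S)⁺=0.0000, hold=0.0000 ⇒ V=0.0000 continue  boundary S*=99.7466
step 5: (k=5,j=0): S=50.6039, (K−S)⁺=105.4961, hold=104.1270 ⇒ V=105.4961 exercise | (k=5,j=1): S=79.5536, (K−S)⁺=76.5464, hold=75.1773 ⇒ V=76.5464 exercise | (k=5,j=2): S=125.0650, (K−S)⁺=31.0350, hold=37.5735 ⇒ V=37.5735 continue | (k=5,j=3): S=196.6127, (K−S)⁺=0.0000, hold=8.7906 ⇒ V=8.7906 continue | (k=5,j=4): S=309.0918, (K−S)⁺=0.0000, hold=0.0000 ⇒ V=0.0000 continue | (k=5,j=5): S=485.9183, (K−S)⁺=0.0000, hold=0.0000 ⇒ V=0.0000 continue  boundary S*=79.5536
step 4: (k=4,j=0): S=63.4486, (K−S)⁺=92.6514, hold=91.2823 ⇒ V=92.6514 exercise | (k=4,j=1): S=99.7466, (K−S)⁺=56.3534, hold=57.9857 ⇒ V=57.9857 continue | (k=4,j=2): S=156.8100, (K−S)⁺=0.0000, hold=24.0320 ⇒ V=24.0320 continue | (k=4,j=3): S=246.5185, (K−S)⁺=0.0000, hold=4.6784 ⇒ V=4.6784 continue | (k=4,j=4): S=387.5478, (K−S)⁺=0.0000, hold=0.0000 ⇒ V=0.0000 continue  boundary S*=63.4486
step 3: (k=3,j=0): S=79.5536, (K−S)⁺=76.5464, hold=75.9265 ⇒ V=76.5464 exercise | (k=3,j=1): S=125.0650, (K−S)⁺=31.0350, hold=41.8917 ⇒ V=41.8917 continue | (k=3,j=2): S=196.6127, (K−S)⁺=0.0000, hold=14.9375 ⇒ V=14.9375 continue | (k=3,j=3): S=309.0918, (K−S)⁺=0.0000, hold=2.4899 ⇒ V=2.4899 continue  boundary S*=79.5536
step 2: (k=2,j=0): S=99.7466, (K−S)⁺=56.3534, hold=59.9678 ⇒ V=59.9678 continue | (k=2,j=1): S=156.8100, (K−S)⁺=0.0000, hold=29.1518 ⇒ V=29.1518 continue | (k=2,j=2): S=246.5185, (K−S)⁺=0.0000, hold=9.0928 ⇒ V=9.0928 continue  boundary S*=-
step 1: (k=1,j=0): S=125.0650, (K−S)⁺=31.0350, hold=45.2967 ⇒ V=45.2967 continue | (k=1,j=1): S=196.6127, (K−S)⁺=0.0000, hold=19.6886 ⇒ V=19.6886 continue  boundary S*=-
step 0: (k=0,j=0): S=156.8100, (K−S)⁺=0.0000, hold=33.1448 ⇒ V=33.1448 continue  boundary S*=-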